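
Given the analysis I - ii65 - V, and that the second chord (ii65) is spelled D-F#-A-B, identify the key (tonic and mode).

A major

The anchor chord is a minor seventh chord on B, labeled ii65.
ii65 on B implies B is the supertonic; that puts the tonic at A, and the lowercase numeral fits major mode.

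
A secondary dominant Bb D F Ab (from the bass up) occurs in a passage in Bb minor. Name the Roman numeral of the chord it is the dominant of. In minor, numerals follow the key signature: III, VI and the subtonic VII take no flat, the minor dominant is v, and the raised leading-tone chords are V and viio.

The chord is a dominant seventh chord on Bb.
A dominant resolves down a perfect fifth: Bb → Eb. In Bb minor, Eb is scale degree 4, i.e. iv.

iv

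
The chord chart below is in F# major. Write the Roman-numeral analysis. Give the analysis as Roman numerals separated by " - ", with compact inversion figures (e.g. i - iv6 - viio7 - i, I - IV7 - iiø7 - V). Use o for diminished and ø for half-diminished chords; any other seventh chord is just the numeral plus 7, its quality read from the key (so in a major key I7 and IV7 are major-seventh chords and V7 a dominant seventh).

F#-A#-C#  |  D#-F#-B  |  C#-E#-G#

F#-A#-C#: root F# is the tonic; major triad there is I.
D#-F#-B: major triad on B = scale degree 4 → IV6.
C#-E#-G#: major triad on C# = scale degree 5 → V.

I - IV6 - V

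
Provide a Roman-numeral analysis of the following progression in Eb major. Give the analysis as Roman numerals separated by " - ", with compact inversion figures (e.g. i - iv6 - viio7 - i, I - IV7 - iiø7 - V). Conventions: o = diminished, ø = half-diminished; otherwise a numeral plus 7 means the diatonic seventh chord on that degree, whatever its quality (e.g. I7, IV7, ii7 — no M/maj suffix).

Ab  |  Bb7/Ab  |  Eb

IV - V42 - I

Ab: root Ab is the subdominant; major triad there is IV.
Bb7/Ab: root Bb is the dominant; dominant seventh chord there is V42.
Eb: major triad on Eb = scale degree 1 → I.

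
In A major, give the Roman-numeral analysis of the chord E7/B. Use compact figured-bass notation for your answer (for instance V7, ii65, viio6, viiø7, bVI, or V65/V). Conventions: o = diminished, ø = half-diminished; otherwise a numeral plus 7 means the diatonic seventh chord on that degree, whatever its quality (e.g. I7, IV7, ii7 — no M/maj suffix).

V43

The pitches E-G#-B-D form a dominant seventh chord rooted on E.
In A major, E is the dominant; the diatonic dominant seventh chord there is V7.
With B in the bass the chord is in second inversion, so the figured bass is 43.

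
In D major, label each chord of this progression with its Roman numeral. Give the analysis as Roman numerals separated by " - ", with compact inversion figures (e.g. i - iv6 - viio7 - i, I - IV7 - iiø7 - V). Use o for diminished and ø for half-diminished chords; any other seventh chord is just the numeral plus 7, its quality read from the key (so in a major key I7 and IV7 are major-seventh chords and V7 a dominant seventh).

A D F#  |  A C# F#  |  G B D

A-D-F#: major triad on D = scale degree 1 → I64.
A-C#-F# has root F#, degree 3 in D major, so iii6.
G-B-D: root G is the subdominant; major triad there is IV.

I64 - iii6 - IV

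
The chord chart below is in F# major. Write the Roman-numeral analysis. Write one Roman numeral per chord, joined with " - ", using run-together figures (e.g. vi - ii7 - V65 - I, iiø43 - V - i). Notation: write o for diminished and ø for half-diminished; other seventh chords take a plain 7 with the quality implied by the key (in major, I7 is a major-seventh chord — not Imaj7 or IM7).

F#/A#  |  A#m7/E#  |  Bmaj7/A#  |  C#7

F#/A#: major triad on F# = scale degree 1 → I6.
A#m7/E#: minor seventh chord on A# = scale degree 3 → iii43.
Bmaj7/A#: root B is the subdominant; major seventh chord there is IV42.
C#7: root C# is the dominant; dominant seventh chord there is V7.

I6 - iii43 - IV42 - V7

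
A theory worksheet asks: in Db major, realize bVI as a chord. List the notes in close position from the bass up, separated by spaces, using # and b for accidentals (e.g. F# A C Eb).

Scale degree 6 in Db major is Bb; lowering it a half step gives Bbb. bVI is a major triad on the lowered sixth degree, borrowed from the parallel minor.
So the chord is Bbb-Db-Fb, a major triad.

Bbb Db Fb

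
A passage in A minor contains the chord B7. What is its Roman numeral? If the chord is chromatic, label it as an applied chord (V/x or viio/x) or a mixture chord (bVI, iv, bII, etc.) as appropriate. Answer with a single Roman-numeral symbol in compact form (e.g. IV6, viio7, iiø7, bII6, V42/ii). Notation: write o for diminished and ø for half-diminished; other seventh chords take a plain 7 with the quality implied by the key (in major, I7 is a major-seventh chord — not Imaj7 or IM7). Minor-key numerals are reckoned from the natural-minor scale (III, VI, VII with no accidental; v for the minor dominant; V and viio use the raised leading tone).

Stacked in thirds the chord is B-D#-F#-A: a dominant seventh chord on B.
B is not a diatonic chord root with this quality in A minor, but it lies a perfect fifth above E (V), so the chord functions as an applied dominant of V.

V7/V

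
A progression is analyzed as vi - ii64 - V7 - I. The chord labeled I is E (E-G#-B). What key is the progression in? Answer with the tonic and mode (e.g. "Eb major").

I is given as E-G#-B — a major triad with root E.
If E is scale degree 1 and the mode makes that degree carry a major triad, the tonic is E and the mode is major.

E major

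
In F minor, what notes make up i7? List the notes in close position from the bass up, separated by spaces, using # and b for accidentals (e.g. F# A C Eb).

In F minor, the first degree is F, and the diatonic chord built there is a minor seventh chord.
That chord is spelled F-Ab-C-Eb.

F Ab C Eb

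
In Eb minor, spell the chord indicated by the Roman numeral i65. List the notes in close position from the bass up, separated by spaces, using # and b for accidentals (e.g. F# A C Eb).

Gb Bb Db Eb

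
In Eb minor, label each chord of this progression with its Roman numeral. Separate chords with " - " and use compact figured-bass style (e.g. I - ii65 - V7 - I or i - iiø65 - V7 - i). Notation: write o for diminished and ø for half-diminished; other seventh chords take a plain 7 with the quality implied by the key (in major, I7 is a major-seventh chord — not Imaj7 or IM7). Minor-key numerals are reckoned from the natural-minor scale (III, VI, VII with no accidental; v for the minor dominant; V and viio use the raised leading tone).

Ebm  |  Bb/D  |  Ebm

i - V6 - i

Ebm: minor triad on Eb = scale degree 1 → i.
Bb/D: root Bb is the dominant; major triad there is V6.
Ebm has root Eb, degree 1 in Eb minor, so i.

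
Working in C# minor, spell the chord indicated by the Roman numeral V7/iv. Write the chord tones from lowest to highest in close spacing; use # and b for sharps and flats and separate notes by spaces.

The slash means an applied dominant: we want the dominant of iv. In C# minor, iv is F# minor, and its dominant is built on C#.
Building a dominant seventh chord on C# gives C#-E#-G#-B.

C# E# G# B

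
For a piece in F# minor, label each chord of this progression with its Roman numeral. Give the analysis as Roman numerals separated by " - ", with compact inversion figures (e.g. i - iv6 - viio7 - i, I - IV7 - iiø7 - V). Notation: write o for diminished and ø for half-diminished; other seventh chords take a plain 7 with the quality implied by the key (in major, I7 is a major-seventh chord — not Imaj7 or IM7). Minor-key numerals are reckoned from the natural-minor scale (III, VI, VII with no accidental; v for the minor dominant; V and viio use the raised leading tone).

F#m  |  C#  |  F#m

F#m: minor triad on F# = scale degree 1 → i.
C# has root C#, degree 5 in F# minor, so V.
F#m has root F#, degree 1 in F# minor, so i.

i - V - i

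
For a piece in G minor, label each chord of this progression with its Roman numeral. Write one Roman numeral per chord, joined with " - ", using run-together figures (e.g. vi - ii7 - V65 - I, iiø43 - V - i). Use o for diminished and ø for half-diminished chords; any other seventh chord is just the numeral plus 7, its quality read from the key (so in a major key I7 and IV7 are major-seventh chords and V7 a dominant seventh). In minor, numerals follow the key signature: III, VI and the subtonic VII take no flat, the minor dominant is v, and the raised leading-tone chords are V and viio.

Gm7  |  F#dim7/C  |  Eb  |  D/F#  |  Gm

i7 - viio43 - VI - V6 - i

Gm7: minor seventh chord on G = scale degree 1 → i7.
F#dim7/C: root F# is the leading tone; fully diminished seventh chord there is viio43.
Eb has root Eb, degree 6 in G minor, so VI.
D/F#: root D is the dominant; major triad there is V6.
Gm: root G is the tonic; minor triad there is i.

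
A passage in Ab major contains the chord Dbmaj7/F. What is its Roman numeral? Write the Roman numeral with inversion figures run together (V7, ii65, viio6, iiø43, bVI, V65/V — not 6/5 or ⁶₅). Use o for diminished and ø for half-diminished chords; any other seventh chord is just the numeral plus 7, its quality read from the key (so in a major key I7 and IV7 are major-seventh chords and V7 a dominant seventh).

Stacked in thirds the chord is Db-F-Ab-C: a major seventh chord on Db.
In Ab major, Db is the subdominant; the diatonic major seventh chord there is IV7.
With F in the bass the chord is in first inversion, so the figured bass is 65.

IV65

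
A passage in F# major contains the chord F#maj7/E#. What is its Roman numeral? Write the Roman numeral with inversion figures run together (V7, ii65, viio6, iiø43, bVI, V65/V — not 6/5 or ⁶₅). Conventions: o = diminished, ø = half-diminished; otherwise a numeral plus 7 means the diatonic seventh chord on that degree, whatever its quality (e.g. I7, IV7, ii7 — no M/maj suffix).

I42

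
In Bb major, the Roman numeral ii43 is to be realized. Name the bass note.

ii in Bb major has root C; the chord is C-Eb-G-Bb.
The figure 43 means second inversion — the fifth is in the bass.

G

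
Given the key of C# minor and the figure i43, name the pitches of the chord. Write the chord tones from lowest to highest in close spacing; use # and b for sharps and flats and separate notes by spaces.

G# B C# E

The numeral's case and figure indicate a minor seventh chord. In C# minor its root, scale degree 1, is C#.
Stacking thirds from C# gives C#-E-G#-B.
With the 43 figure the chord is in second inversion; from the bass G# upward in close position it reads G#-B-C#-E.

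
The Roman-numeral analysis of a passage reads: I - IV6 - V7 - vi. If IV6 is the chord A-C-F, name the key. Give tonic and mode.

C major

The chord F/A is a major triad rooted on F; its label is IV6.
Counting down 3 scale steps from F places the tonic on C; a major triad on degree 4 is diatonic only in major.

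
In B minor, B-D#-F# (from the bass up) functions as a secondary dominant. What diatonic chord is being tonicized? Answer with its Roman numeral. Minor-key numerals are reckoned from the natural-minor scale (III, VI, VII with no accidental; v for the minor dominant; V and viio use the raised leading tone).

iv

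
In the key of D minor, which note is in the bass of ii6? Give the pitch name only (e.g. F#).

ii in D minor has root E; the chord is E-G-B.
The figure 6 means first inversion — the third is in the bass.

G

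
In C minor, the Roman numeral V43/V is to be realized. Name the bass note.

A

The applied chord V43/V is rooted on D: D-F#-A-C.
The figure 43 means second inversion — the fifth is in the bass.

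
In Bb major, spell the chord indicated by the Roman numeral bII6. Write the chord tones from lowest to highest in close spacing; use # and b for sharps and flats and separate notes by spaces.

Eb Gb Cb

bII6 is the Neapolitan sixth — a major triad on the lowered second degree, here in its customary first inversion. In Bb major that root is Cb.
So the chord is Cb-Eb-Gb.
With the 6 figure the chord is in first inversion; from the bass Eb upward in close position it reads Eb-Gb-Cb.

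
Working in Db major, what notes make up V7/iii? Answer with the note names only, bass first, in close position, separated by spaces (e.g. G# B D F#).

C E G Bb

V7/iii is a secondary dominant — the dominant seventh of iii. iii in Db major is F, so the applied chord's root is C, a perfect fifth above.
Building a dominant seventh chord on C gives C-E-G-Bb.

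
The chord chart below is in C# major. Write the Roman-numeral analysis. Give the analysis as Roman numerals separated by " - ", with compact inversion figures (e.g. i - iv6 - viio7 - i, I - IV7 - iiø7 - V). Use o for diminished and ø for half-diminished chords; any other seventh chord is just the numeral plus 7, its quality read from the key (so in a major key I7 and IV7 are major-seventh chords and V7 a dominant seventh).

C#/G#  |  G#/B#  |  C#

C#/G#: root C# is the tonic; major triad there is I64.
G#/B# has root G#, degree 5 in C# major, so V6.
C# has root C#, degree 1 in C# major, so I.

I64 - V6 - I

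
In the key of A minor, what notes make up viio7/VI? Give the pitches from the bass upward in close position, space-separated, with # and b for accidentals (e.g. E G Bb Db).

viio7/VI is a secondary leading-tone chord. The target VI is F in A minor; the applied chord is rooted a semitone below, on E.
Building a fully diminished seventh chord on E gives E-G-Bb-Db.

E G Bb Db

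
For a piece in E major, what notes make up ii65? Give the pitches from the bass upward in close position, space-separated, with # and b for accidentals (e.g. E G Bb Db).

In E major, scale degree 2 is F#, and the diatonic chord built there is a minor seventh chord.
That chord is spelled F#-A-C#-E.
The figured bass 65 indicates first inversion, placing the third (A) in the bass: A-C#-E-F#.

A C# E F#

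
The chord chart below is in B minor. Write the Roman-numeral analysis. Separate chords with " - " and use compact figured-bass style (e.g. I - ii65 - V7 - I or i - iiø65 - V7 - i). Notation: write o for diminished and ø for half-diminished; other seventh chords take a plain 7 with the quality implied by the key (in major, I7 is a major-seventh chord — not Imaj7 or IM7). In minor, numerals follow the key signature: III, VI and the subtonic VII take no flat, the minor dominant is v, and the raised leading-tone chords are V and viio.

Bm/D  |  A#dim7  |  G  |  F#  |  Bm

Bm/D: root B is the tonic; minor triad there is i6.
A#dim7: root A# is the leading tone; fully diminished seventh chord there is viio7.
G: root G is the submediant; major triad there is VI.
F#: major triad on F# = scale degree 5 → V.
Bm: minor triad on B = scale degree 1 → i.

i6 - viio7 - VI - V - i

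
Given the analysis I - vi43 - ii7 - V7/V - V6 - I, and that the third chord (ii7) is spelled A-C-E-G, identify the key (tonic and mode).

The anchor chord is a minor seventh chord on A, labeled ii7.
ii7 on A implies A is the supertonic; that puts the tonic at G, and the lowercase numeral fits major mode.

G major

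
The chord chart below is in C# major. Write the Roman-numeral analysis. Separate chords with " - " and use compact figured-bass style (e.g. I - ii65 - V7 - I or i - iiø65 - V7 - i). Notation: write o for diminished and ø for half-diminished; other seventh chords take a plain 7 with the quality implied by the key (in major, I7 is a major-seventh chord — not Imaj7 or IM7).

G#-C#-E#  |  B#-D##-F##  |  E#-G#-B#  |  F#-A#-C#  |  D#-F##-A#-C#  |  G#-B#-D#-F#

I64 - V/iii - iii - IV - V7/V - V7

G#-C#-E# has root C#, degree 1 in C# major, so I64.
B#-D##-F##: chromatic; B# is V of iii, so V/iii.
E#-G#-B# has root E#, degree 3 in C# major, so iii.
F#-A#-C# has root F#, degree 4 in C# major, so IV.
D#-F##-A#-C#: chromatic; D# is V of V, so V7/V.
G#-B#-D#-F#: root G# is the dominant; dominant seventh chord there is V7.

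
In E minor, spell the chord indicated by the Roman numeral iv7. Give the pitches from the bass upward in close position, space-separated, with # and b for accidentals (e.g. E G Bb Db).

A C E G

In E minor, the subdominant is A, and the diatonic chord built there is a minor seventh chord.
That chord is spelled A-C-E-G.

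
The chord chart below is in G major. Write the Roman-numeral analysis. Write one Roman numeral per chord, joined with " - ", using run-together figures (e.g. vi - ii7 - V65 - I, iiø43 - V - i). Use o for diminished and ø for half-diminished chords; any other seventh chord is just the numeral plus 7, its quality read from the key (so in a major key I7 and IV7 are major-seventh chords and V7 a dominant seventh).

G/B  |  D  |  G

I6 - V - I

G/B: root G is the tonic; major triad there is I6.
D has root D, degree 5 in G major, so V.
G: root G is the tonic; major triad there is I.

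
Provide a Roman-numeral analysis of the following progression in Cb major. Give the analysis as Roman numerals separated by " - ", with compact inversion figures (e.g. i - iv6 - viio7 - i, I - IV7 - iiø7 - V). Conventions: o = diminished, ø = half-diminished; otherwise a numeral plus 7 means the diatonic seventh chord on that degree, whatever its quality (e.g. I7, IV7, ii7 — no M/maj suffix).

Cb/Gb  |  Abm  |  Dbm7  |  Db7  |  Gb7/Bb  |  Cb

I64 - vi - ii7 - V7/V - V65 - I

Cb/Gb: major triad on Cb = scale degree 1 → I64.
Abm: minor triad on Ab = scale degree 6 → vi.
Dbm7: root Db is the supertonic; minor seventh chord there is ii7.
Db7: a dominant seventh chord on Db, the applied dominant of V → V7/V.
Gb7/Bb: root Gb is the dominant; dominant seventh chord there is V65.
Cb has root Cb, degree 1 in Cb major, so I.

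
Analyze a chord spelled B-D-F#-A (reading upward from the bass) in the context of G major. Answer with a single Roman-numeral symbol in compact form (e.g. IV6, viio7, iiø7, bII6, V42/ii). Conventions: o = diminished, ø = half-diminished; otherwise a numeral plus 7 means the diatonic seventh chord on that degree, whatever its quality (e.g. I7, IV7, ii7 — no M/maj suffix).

iii7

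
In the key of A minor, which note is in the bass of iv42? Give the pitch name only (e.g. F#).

C

iv in A minor has root D; the chord is D-F-A-C.
The figure 42 means third inversion — the seventh is in the bass.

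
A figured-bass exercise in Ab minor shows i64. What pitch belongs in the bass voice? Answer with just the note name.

Eb

i in Ab minor has root Ab; the chord is Ab-Cb-Eb.
The figure 64 means second inversion — the fifth is in the bass.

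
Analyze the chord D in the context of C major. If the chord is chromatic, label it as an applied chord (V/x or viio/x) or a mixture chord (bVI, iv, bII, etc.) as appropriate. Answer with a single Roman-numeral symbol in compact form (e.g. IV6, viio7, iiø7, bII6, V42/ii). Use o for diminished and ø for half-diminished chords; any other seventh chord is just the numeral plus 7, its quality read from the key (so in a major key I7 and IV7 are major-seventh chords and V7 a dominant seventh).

Stacked in thirds the chord is D-F#-A: a major triad on D.
D is not a diatonic chord root with this quality in C major, but it lies a perfect fifth above G (V), so the chord functions as an applied dominant of V.

V/V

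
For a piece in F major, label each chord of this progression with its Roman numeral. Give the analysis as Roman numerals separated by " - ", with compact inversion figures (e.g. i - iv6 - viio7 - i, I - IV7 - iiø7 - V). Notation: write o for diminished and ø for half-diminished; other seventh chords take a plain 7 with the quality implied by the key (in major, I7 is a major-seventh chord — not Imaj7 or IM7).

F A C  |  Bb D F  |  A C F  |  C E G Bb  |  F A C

I - IV - I6 - V7 - I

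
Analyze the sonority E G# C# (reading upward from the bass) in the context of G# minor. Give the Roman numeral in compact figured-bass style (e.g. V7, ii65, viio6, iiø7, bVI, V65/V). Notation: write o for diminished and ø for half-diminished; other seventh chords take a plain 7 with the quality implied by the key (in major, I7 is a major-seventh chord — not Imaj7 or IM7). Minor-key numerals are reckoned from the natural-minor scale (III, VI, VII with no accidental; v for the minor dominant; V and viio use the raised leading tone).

iv6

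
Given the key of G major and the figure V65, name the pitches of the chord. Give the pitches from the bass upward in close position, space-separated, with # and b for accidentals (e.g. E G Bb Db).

F# A C D

The numeral's case and figure indicate a dominant seventh chord. In G major its root, the dominant, is D.
Stacking thirds from D gives D-F#-A-C.
With the 65 figure the chord is in first inversion; from the bass F# upward in close position it reads F#-A-C-D.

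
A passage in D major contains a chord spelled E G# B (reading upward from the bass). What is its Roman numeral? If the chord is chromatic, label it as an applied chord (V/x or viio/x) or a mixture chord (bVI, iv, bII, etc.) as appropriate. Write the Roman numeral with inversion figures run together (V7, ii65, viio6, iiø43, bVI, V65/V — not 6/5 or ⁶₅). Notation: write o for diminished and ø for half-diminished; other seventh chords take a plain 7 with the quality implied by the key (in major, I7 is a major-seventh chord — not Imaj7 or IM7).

V/V

Stacked in thirds the chord is E-G#-B: a major triad on E.
E is not a diatonic chord root with this quality in D major, but it lies a perfect fifth above A (V), so the chord functions as an applied dominant of V.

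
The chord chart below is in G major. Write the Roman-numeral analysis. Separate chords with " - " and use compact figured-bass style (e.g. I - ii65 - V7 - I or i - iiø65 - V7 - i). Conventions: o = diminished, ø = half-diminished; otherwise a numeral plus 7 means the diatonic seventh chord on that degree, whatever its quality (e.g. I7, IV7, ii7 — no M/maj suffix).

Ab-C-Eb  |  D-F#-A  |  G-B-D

Ab-C-Eb is non-diatonic — a major triad on the lowered supertonic (Ab): the Neapolitan chord, bII.
D-F#-A has root D, degree 5 in G major, so V.
G-B-D has root G, degree 1 in G major, so I.

bII - V - I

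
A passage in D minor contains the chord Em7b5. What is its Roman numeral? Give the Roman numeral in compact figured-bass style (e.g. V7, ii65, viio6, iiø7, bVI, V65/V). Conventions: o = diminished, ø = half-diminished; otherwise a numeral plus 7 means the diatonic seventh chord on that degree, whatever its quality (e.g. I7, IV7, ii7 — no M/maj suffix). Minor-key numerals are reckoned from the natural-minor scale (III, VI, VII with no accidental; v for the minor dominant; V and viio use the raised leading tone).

iiø7

The pitches E-G-Bb-D form a half-diminished seventh chord rooted on E.
In D minor, E is the supertonic; the diatonic half-diminished seventh chord there is iiø7.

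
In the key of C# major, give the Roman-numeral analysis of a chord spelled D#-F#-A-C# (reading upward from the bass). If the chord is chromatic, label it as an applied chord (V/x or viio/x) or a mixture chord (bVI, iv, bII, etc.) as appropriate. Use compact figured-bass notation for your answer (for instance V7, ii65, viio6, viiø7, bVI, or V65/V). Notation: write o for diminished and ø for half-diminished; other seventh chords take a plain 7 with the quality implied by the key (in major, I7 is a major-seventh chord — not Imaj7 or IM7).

The pitches D#-F#-A-C# form a half-diminished seventh chord rooted on D#.
D# is the second degree of C# major. This is the half-diminished supertonic seventh, borrowed from the parallel minor.

iiø7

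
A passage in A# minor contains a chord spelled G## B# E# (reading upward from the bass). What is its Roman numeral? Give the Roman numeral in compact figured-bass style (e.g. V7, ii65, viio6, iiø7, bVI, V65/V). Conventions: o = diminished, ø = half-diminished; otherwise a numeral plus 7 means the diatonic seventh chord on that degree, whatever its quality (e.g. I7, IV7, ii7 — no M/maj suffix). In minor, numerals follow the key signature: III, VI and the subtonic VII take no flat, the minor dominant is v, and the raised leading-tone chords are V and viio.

The pitches E#-G##-B# form a major triad rooted on E#.
E# is scale degree 5 in A# minor, and a major triad on that degree is written V.
With G## in the bass the chord is in first inversion, so the figured bass is 6.

V6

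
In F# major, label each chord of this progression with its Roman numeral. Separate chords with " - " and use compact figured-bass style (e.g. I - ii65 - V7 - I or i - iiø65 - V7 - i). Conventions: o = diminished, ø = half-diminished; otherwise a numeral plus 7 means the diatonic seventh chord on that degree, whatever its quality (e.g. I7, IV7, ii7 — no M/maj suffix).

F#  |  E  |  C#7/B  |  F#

F#: major triad on F# = scale degree 1 → I.
E is non-diatonic — bVII, a mixture chord from F# minor.
C#7/B: root C# is the dominant; dominant seventh chord there is V42.
F# has root F#, degree 1 in F# major, so I.

I - bVII - V42 - I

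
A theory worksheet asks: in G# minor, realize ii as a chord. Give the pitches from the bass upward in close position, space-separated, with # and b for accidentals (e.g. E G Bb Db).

ii is the minor supertonic, borrowed from the parallel major (the Dorian ii). In G# minor that root is A#.
So the chord is A#-C#-E#, a minor triad.

A# C# E#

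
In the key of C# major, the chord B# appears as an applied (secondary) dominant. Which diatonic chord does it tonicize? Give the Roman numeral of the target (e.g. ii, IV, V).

The chord is a major triad on B#.
A dominant resolves down a perfect fifth: B# → E#. In C# major, E# is scale degree 3, i.e. iii.

iii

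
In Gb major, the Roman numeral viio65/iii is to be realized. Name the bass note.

The applied chord viio65/iii is rooted on A: A-C-Eb-Gb.
The figure 65 means first inversion — the third is in the bass.

C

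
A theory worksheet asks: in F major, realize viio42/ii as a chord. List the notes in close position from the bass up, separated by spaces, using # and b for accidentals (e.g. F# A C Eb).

The slash marks an applied leading-tone chord: viio of ii. In F major, ii is G, so the leading tone to it is F#, a half step below.
Building a fully diminished seventh chord on F# gives F#-A-C-Eb.
With the 42 figure the chord is in third inversion; from the bass Eb upward in close position it reads Eb-F#-A-C.

Eb F# A C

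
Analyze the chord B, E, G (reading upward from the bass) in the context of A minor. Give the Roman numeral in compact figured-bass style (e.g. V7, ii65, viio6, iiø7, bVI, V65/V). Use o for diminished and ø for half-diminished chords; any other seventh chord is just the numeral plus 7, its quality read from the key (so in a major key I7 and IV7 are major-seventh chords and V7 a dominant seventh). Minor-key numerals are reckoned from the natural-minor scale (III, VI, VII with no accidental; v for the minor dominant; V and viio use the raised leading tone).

v64

Stacked in thirds the chord is E-G-B: a minor triad on E.
In A minor, E is the dominant; the diatonic minor triad there is v.
With B in the bass the chord is in second inversion, so the figured bass is 64.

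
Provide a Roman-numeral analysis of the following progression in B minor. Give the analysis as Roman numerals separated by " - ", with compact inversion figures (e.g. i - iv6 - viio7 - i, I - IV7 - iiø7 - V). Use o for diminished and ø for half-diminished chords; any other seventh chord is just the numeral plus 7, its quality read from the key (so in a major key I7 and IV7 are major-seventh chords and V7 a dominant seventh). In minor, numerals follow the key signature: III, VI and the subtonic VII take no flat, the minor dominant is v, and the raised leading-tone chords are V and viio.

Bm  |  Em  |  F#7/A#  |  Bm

i - iv - V65 - i

Bm has root B, degree 1 in B minor, so i.
Em has root E, degree 4 in B minor, so iv.
F#7/A#: root F# is the dominant; dominant seventh chord there is V65.
Bm has root B, degree 1 in B minor, so i.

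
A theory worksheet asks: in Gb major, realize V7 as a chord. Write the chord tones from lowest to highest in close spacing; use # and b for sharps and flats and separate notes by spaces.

In Gb major, the fifth degree is Db, and the diatonic chord built there is a dominant seventh chord.
Stacking thirds from Db gives Db-F-Ab-Cb.

Db F Ab Cb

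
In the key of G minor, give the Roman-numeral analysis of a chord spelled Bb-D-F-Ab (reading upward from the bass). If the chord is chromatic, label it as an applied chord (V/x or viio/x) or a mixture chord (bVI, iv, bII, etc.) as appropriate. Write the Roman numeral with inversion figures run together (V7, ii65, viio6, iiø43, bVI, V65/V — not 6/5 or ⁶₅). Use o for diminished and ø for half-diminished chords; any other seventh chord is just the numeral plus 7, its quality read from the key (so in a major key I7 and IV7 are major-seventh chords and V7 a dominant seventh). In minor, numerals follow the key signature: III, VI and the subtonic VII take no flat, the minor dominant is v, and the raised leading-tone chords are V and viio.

V7/VI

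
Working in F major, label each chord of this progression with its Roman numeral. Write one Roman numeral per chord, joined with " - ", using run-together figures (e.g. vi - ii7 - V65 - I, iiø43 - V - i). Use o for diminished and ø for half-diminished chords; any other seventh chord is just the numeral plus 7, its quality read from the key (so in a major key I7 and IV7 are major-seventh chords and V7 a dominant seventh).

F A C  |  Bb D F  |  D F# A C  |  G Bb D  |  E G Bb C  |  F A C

I - IV - V7/ii - ii - V65 - I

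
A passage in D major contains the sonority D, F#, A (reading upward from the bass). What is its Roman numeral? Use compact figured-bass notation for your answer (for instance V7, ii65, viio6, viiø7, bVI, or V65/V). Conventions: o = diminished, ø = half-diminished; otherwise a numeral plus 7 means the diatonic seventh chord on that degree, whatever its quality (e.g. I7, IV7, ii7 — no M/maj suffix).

The pitches D-F#-A form a major triad rooted on D.
D is scale degree 1 in D major, and a major triad on that degree is written I.

I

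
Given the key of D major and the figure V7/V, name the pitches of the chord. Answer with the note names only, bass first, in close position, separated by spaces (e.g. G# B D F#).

E G# B D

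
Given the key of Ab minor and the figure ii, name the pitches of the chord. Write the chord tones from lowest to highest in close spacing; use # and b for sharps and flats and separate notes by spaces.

Bb Db F

ii is the minor supertonic, borrowed from the parallel major (the Dorian ii). In Ab minor that root is Bb.
So the chord is Bb-Db-F.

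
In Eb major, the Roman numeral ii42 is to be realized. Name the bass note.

ii in Eb major has root F; the chord is F-Ab-C-Eb.
The figure 42 means third inversion — the seventh is in the bass.

Eb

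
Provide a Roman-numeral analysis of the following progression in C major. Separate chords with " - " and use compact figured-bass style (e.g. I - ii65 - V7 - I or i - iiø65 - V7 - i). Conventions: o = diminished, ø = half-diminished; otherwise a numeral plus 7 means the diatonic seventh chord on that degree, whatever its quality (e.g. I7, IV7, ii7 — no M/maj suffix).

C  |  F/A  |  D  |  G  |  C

I - IV6 - V/V - V - I

C has root C, degree 1 in C major, so I.
F/A: root F is the subdominant; major triad there is IV6.
D: chromatic; D is V of V, so V/V.
G: major triad on G = scale degree 5 → V.
C: root C is the tonic; major triad there is I.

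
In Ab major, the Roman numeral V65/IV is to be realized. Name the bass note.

C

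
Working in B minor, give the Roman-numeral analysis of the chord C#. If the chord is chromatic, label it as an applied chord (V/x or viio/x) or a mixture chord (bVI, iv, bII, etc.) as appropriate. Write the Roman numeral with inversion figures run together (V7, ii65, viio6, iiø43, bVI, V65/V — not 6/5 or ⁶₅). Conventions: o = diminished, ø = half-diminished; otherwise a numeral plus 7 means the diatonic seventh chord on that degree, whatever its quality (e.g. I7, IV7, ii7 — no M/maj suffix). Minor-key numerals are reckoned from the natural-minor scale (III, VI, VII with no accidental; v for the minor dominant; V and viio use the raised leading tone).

V/V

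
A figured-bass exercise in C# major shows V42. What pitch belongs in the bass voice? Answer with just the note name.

F#

V in C# major has root G#; the chord is G#-B#-D#-F#.
The figure 42 means third inversion — the seventh is in the bass.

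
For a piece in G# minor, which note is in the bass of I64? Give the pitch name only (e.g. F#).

D#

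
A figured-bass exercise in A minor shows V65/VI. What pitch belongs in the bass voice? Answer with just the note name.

E

The applied chord V65/VI is rooted on C: C-E-G-Bb.
The figure 65 means first inversion — the third is in the bass.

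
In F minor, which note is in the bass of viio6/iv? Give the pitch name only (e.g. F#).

C

The applied chord viio6/iv is rooted on A: A-C-Eb.
The figure 6 means first inversion — the third is in the bass.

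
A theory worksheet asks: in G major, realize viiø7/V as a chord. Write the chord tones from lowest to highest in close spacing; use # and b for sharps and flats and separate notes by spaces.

The slash marks an applied leading-tone chord: viio of V. In G major, V is D, so the leading tone to it is C#, a half step below.
Building a half-diminished seventh chord on C# gives C#-E-G-B.

C# E G B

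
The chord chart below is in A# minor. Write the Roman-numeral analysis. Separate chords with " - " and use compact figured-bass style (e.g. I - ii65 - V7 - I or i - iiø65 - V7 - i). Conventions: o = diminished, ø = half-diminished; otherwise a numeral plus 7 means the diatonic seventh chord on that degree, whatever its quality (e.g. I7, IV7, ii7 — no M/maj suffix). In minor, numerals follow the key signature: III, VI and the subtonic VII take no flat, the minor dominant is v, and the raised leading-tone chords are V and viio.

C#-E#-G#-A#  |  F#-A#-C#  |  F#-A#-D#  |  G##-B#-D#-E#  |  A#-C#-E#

C#-E#-G#-A#: root A# is the tonic; minor seventh chord there is i65.
F#-A#-C#: root F# is the submediant; major triad there is VI.
F#-A#-D#: minor triad on D# = scale degree 4 → iv6.
G##-B#-D#-E# has root E#, degree 5 in A# minor, so V65.
A#-C#-E# has root A#, degree 1 in A# minor, so i.

i65 - VI - iv6 - V65 - i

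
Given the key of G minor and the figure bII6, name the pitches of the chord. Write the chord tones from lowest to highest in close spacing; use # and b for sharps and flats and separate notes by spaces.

C Eb Ab

bII6 is the Neapolitan sixth — a major triad on the lowered second degree, here in its customary first inversion. In G minor that root is Ab.
So the chord is Ab-C-Eb.
The figured bass 6 indicates first inversion, placing the third (C) in the bass: C-Eb-Ab.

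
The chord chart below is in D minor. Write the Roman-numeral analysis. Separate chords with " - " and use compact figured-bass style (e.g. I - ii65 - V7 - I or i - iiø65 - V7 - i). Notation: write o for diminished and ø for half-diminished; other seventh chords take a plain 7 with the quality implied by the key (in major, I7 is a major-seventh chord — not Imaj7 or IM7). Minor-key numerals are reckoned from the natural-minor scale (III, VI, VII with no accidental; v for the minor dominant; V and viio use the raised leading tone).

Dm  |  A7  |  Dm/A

Dm: minor triad on D = scale degree 1 → i.
A7: dominant seventh chord on A = scale degree 5 → V7.
Dm/A: minor triad on D = scale degree 1 → i64.

i - V7 - i64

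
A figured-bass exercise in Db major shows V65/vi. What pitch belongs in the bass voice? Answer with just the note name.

The applied chord V65/vi is rooted on F: F-A-C-Eb.
The figure 65 means first inversion — the third is in the bass.

A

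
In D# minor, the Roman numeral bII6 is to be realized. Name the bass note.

G#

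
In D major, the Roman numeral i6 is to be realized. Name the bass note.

i in D major has root D; the chord is D-F-A.
The figure 6 means first inversion — the third is in the bass.

F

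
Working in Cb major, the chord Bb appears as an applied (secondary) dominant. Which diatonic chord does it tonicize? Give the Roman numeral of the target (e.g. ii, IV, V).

The chord is a major triad on Bb.
A dominant resolves down a perfect fifth: Bb → Eb. In Cb major, Eb is scale degree 3, i.e. iii.

iii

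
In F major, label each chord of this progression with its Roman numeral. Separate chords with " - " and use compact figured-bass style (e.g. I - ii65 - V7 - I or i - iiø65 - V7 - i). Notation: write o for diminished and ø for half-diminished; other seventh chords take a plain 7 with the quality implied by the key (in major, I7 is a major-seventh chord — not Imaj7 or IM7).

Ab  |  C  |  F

Ab: Ab with this quality isn't in the key; it's bIII, borrowed from the parallel minor.
C: major triad on C = scale degree 5 → V.
F: major triad on F = scale degree 1 → I.

bIII - V - I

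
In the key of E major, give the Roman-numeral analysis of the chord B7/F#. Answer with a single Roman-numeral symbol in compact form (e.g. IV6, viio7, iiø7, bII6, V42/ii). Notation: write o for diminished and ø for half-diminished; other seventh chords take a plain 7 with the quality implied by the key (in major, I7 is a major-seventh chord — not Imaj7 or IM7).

V43

The pitches B-D#-F#-A form a dominant seventh chord rooted on B.
B is scale degree 5 in E major, and a dominant seventh chord on that degree is written V7.
With F# in the bass the chord is in second inversion, so the figured bass is 43.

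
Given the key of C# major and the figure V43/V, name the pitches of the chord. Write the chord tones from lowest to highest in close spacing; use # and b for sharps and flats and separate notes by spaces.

A# C# D# F##

The slash means an applied dominant: we want the dominant of V. In C# major, V is G# major, and its dominant is built on D#.
Building a dominant seventh chord on D# gives D#-F##-A#-C#.
The figured bass 43 indicates second inversion, placing the fifth (A#) in the bass: A#-C#-D#-F##.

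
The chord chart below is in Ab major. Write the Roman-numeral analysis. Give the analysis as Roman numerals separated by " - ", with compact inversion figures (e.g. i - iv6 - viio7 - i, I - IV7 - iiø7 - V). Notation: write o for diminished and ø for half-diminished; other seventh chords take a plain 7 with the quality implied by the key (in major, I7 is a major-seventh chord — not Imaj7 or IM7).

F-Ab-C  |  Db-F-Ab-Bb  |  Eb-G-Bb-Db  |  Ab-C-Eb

F-Ab-C: minor triad on F = scale degree 6 → vi.
Db-F-Ab-Bb has root Bb, degree 2 in Ab major, so ii65.
Eb-G-Bb-Db: dominant seventh chord on Eb = scale degree 5 → V7.
Ab-C-Eb: major triad on Ab = scale degree 1 → I.

vi - ii65 - V7 - I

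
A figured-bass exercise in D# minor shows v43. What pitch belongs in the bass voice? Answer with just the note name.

v in D# minor has root A#; the chord is A#-C#-E#-G#.
The figure 43 means second inversion — the fifth is in the bass.

E#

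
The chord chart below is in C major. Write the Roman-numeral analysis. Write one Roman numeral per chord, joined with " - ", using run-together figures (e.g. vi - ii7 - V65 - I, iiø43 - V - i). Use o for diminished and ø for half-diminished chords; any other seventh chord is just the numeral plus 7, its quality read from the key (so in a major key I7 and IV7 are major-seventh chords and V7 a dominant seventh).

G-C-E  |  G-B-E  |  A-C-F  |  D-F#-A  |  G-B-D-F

I64 - iii6 - IV6 - V/V - V7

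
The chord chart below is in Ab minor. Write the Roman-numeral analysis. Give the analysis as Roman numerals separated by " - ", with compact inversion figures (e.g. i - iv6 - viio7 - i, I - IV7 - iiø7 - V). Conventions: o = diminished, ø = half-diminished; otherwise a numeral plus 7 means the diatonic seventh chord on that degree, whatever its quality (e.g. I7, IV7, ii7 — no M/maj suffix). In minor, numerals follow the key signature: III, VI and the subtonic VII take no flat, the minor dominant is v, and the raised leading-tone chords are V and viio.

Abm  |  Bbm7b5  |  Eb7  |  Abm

Abm: root Ab is the tonic; minor triad there is i.
Bbm7b5: root Bb is the supertonic; half-diminished seventh chord there is iiø7.
Eb7: dominant seventh chord on Eb = scale degree 5 → V7.
Abm: root Ab is the tonic; minor triad there is i.

i - iiø7 - V7 - i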